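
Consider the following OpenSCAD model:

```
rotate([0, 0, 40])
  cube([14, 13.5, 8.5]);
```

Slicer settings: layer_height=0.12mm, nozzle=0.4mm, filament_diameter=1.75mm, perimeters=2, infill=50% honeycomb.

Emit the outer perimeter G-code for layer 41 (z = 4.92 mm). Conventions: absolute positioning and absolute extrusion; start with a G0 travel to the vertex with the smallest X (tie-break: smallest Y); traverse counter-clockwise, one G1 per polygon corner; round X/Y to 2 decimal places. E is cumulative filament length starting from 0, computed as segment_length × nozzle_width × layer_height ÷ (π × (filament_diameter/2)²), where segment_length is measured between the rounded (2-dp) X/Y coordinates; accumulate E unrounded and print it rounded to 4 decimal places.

At z = 4.92 mm: the 14×13.5 cube contributes its full rectangle; (rotated 40° about Z; rotation is an isometry so areas/perimeters/island counts are preserved). The outline is a single polygon with 4 vertices. Extrusion per mm of travel: 0.4 × 0.12 / (π × 0.875²) = 0.019956. Accumulating E over each segment gives final E = 1.0975.

G0 X-8.68 Y10.34 Z4.92
G1 X0.00 Y0.00 E0.2694
G1 X10.72 Y9.00 E0.5487
G1 X2.05 Y19.34 E0.8180
G1 X-8.68 Y10.34 E1.0975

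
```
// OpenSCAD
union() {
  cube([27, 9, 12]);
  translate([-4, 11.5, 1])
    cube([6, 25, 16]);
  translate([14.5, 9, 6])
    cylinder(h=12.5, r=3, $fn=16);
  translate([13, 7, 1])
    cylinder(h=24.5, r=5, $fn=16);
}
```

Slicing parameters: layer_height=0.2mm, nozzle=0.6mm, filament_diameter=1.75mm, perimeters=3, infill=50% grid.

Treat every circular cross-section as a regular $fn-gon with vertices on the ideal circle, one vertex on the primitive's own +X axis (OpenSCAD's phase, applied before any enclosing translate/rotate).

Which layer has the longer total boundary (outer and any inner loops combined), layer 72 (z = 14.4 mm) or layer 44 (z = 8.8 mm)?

Layer 72 (z = 14.4): the cube is absent (z outside [0, 12]); the cube at (-4, 11.5) is present — its section is the full 6×25 rectangle (perimeter 62.00 mm); the r=3 cylinder at (14.5, 9) gives a regular 16-gon of circumradius 3 (constant along its height) (perimeter = 2·16·3.000·sin(180°/16) = 18.73 mm); the r=5 cylinder at (13, 7) contributes a regular 16-gon of circumradius 5 (perimeter = 2·16·5.000·sin(180°/16) = 31.21 mm); Merging all regions: the regions partially overlap (shared area 25.81 mm²), so the edge portions inside another operand are dropped and the merged outline is re-measured after clipping — boundary = 93.70 mm. So its perimeter = 93.70 mm. Layer 44 (z = 8.8): the cube (footprint 27×9) is included at this height (perimeter 72.00 mm); the cube at (-4, 11.5) (footprint 6×25) is included at this height (perimeter 62.00 mm); the cylinder at (14.5, 9): section is a regular 16-gon, circumradius r=3 (perimeter = 2·16·3.000·sin(180°/16) = 18.73 mm); the r=5 cylinder at (13, 7) contributes a regular 16-gon of circumradius 5 (perimeter = 2·16·5.000·sin(180°/16) = 31.21 mm); Combining (union): the regions partially overlap (shared area 83.28 mm²), so the edge portions inside another operand are dropped and the merged outline is re-measured after clipping — boundary = 136.86 mm. So its perimeter = 136.86 mm. Layer 44 is larger (136.86 vs 93.70 mm).

layer 44 (z = 8.8 mm)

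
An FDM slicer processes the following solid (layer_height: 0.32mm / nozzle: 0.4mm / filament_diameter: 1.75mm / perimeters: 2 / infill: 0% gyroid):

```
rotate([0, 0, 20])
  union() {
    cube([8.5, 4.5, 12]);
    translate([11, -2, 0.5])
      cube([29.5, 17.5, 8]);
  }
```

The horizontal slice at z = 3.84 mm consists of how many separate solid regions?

2

At z = 3.84 mm: the cube is present — its section is the full 8.5×4.5 rectangle; the cube at (11, -2) (footprint 29.5×17.5) is included at this height; Taking the union: the 2 present regions are separate (no shared area or edge), so areas and boundary lengths simply add and each stays a separate island — 2 connected regions; (rotated 20° about Z; rotation is an isometry so areas/perimeters/island counts are preserved). The result has 2 disconnected regions.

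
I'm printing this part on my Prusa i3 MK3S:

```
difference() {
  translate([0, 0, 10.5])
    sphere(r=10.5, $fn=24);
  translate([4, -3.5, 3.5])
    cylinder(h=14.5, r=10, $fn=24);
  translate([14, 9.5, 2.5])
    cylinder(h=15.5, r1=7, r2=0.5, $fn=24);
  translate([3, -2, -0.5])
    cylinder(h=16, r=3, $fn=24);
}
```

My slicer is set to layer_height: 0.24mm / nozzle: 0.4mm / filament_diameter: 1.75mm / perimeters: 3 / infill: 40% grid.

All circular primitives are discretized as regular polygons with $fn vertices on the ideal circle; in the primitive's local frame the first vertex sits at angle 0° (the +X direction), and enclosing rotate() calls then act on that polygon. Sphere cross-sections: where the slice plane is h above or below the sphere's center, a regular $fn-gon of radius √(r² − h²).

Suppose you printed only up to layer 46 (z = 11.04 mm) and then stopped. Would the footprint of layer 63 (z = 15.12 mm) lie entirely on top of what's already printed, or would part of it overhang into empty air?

entirely on top

Compare the two slices. At z = 11.04: the r=10.5 sphere slices to a regular 24-gon of circumradius 10.486 (√(r²−h²) with h=0.54 from center) (area = (24/2)·10.486²·sin(360°/24) = 341.51 mm²); the r=10 cylinder at (4, -3.5) contributes a regular 24-gon of circumradius 10 (area = (24/2)·10.000²·sin(360°/24) = 310.58 mm²); the cone at (14, 9.5) (r1=7→r2=0.5) has section circumradius 3.419 here — a regular 24-gon (area = (24/2)·3.419²·sin(360°/24) = 36.30 mm²); the cylinder at (3, -2): section is a regular 24-gon, circumradius r=3 (area = (24/2)·3.000²·sin(360°/24) = 27.95 mm²); Subtracting the remaining from the first: starting from the r=10.5 sphere (341.51 mm²), the r=10 cylinder at (4, -3.5) partially overlaps it — only the 218.56 mm² overlap (of its 310.58 mm²) is removed, clipping the outline; the cone at (14, 9.5) misses the remaining region (no effect); the r=3 cylinder at (3, -2) misses the remaining region (no effect) — area = 122.95 mm². At z = 15.12: the sphere: section is a regular 24-gon, circumradius = √(r²−h²) = √(10.5²−4.62²) = 9.429 (area = (24/2)·9.429²·sin(360°/24) = 276.13 mm²); the r=10 cylinder at (4, -3.5) contributes a regular 24-gon of circumradius 10 (area = (24/2)·10.000²·sin(360°/24) = 310.58 mm²); the cone at (14, 9.5) (r1=7→r2=0.5) has section circumradius 1.708 here — a regular 24-gon (area = (24/2)·1.708²·sin(360°/24) = 9.06 mm²); the r=3 cylinder at (3, -2) contributes a regular 24-gon of circumradius 3 (area = (24/2)·3.000²·sin(360°/24) = 27.95 mm²); Subtracting the remaining from the first: starting from the r=10.5 sphere (276.13 mm²), the r=10 cylinder at (4, -3.5) partially overlaps it — only the 191.38 mm² overlap (of its 310.58 mm²) is removed, clipping the outline; the cone at (14, 9.5) misses the remaining region (no effect); the r=3 cylinder at (3, -2) misses the remaining region (no effect) — area = 84.75 mm². Checking containment: the cross-section at z = 15.12 is a subset of the cross-section at z = 11.04.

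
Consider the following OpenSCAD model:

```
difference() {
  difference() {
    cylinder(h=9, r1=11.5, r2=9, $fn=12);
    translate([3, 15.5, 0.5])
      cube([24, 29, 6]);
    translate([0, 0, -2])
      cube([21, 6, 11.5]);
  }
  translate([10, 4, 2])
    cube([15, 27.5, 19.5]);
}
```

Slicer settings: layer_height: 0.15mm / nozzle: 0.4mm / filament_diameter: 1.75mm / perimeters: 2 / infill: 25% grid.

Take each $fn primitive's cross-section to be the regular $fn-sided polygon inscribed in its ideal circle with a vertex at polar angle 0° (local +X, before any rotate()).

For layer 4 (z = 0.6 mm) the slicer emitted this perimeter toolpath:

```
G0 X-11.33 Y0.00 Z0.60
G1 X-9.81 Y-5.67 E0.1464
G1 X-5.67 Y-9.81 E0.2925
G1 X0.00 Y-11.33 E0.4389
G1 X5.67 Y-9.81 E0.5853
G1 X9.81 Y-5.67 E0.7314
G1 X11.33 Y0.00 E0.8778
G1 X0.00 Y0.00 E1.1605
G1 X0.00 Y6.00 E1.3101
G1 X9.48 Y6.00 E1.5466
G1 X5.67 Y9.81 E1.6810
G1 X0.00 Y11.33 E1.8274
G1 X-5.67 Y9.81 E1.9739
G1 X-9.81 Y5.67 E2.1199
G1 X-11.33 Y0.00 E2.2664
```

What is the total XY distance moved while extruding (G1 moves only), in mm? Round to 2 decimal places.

90.85 mm

Sum the Euclidean lengths of each G1 segment: total = 90.85 mm.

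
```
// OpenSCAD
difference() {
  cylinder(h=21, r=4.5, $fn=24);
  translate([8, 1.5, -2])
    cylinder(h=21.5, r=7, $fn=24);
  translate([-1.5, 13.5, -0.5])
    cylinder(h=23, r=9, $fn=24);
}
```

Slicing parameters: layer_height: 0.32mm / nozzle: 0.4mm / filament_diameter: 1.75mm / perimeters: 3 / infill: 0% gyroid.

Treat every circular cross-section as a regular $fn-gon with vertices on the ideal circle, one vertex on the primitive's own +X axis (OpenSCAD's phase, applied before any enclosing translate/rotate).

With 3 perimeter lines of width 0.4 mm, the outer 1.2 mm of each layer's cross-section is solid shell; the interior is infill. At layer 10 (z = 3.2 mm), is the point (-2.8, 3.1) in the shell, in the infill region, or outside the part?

shell

At z = 3.2 mm: the r=4.5 cylinder gives a regular 24-gon of circumradius 4.5 (constant along its height); the r=7 cylinder at (8, 1.5) contributes a regular 24-gon of circumradius 7; the r=9 cylinder at (-1.5, 13.5) gives a regular 24-gon of circumradius 9 (constant along its height); After the difference (first − rest): starting from the r=4.5 cylinder, the r=7 cylinder at (8, 1.5) partially overlaps it — only the 17.56 mm² overlap (of its 152.19 mm²) is removed, clipping the outline; the r=9 cylinder at (-1.5, 13.5) misses the remaining region (no effect) — 1 connected region. Overall, the cross-section is a single solid region. The nearest boundary edge runs (-3.18, 3.18)→(-2.25, 3.90); distance from the point to it = 0.30 mm. The point is inside the cross-section, 0.30 mm from the nearest boundary — within the 1.2 mm shell band (3 × 0.4).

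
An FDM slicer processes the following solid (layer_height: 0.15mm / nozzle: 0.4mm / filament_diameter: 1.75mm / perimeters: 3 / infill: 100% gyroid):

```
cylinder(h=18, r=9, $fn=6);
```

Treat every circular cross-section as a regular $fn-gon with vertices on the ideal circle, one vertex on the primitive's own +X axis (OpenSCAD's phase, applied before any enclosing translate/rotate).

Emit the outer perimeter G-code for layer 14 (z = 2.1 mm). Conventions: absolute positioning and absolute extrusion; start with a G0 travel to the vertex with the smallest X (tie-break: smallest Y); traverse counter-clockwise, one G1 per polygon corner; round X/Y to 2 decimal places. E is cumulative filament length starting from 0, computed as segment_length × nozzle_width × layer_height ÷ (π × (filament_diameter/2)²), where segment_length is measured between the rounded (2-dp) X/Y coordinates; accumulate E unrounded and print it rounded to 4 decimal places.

G0 X-9.00 Y0.00 Z2.10
G1 X-4.50 Y-7.79 E0.2244
G1 X4.50 Y-7.79 E0.4489
G1 X9.00 Y0.00 E0.6733
G1 X4.50 Y7.79 E0.8977
G1 X-4.50 Y7.79 E1.1223
G1 X-9.00 Y0.00 E1.3467

At z = 2.1 mm: the r=9 cylinder contributes a regular 6-gon of circumradius 9. The outline is a single polygon with 6 vertices. Extrusion per mm of travel: 0.4 × 0.15 / (π × 0.875²) = 0.024945. Accumulating E over each segment gives final E = 1.3467.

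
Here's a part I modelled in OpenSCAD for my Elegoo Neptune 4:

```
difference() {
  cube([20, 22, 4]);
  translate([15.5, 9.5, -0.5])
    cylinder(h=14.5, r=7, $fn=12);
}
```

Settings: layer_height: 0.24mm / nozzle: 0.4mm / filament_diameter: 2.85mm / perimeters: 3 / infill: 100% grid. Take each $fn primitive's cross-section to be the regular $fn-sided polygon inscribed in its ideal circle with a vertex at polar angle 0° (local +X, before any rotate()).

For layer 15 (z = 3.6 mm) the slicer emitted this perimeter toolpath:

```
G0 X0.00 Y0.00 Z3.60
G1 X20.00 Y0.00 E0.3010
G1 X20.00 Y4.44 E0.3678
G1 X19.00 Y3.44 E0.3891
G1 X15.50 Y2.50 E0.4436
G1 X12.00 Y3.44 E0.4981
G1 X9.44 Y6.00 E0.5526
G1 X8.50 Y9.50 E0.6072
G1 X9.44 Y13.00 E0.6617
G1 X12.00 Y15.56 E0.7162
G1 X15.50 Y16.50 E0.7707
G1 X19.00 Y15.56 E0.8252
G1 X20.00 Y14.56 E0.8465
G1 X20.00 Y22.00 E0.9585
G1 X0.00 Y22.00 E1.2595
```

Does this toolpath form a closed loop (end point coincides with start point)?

no

Start point (G0): (0.00, 0.00). End point (last G1): the path does not return to the start — open.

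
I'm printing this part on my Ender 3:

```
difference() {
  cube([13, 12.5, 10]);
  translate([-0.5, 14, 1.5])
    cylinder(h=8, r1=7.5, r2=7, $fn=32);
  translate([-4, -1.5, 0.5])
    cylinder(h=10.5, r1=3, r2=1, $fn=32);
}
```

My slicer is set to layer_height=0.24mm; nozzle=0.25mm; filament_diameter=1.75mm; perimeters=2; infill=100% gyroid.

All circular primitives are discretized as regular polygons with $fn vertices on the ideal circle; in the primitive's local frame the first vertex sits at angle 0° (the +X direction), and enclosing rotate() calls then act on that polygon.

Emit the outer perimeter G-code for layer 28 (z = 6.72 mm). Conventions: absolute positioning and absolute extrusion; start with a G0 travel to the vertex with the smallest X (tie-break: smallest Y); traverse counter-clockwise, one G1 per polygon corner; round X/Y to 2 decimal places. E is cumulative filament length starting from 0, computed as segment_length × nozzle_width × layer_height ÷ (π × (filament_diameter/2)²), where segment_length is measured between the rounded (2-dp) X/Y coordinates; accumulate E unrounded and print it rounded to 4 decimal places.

G0 X0.00 Y0.00 Z6.72
G1 X13.00 Y0.00 E0.3243
G1 X13.00 Y12.50 E0.6361
G1 X6.51 Y12.50 E0.7980
G1 X6.13 Y11.25 E0.8306
G1 X5.46 Y10.01 E0.8657
G1 X4.57 Y8.93 E0.9007
G1 X3.49 Y8.04 E0.9356
G1 X2.25 Y7.37 E0.9707
G1 X0.90 Y6.96 E1.0059
G1 X0.00 Y6.88 E1.0285
G1 X0.00 Y0.00 E1.2001

At z = 6.72 mm: the cube (footprint 13×12.5) is included at this height; the cone at (-0.5, 14): at t=0.652 of its height the radius interpolates to r₁+(r₂−r₁)t = 7.174, giving a regular 32-gon of that circumradius; the cone at (-4, -1.5): at t=0.592 of its height the radius interpolates to r₁+(r₂−r₁)t = 1.815, giving a regular 32-gon of that circumradius; After the difference (first − rest): starting from the 13×12.5 cube, the cone at (-0.5, 14) partially overlaps it — only the 26.69 mm² overlap (of its 160.64 mm²) is removed, clipping the outline; the cone at (-4, -1.5) misses the remaining region (no effect) — 1 connected region. The outline is a single polygon with 11 vertices. Extrusion per mm of travel: 0.25 × 0.24 / (π × 0.875²) = 0.024945. Accumulating E over each segment gives final E = 1.2001.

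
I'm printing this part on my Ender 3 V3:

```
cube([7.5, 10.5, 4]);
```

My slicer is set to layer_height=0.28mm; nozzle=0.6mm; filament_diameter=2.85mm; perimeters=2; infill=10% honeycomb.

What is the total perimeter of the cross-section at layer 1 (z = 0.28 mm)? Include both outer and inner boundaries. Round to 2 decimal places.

At z = 0.28 mm: the cube (footprint 7.5×10.5) is included at this height (perimeter 36.00 mm). Overall, the cross-section is a single solid region. Total boundary length (outer) = 36.00 mm.

36.00 mm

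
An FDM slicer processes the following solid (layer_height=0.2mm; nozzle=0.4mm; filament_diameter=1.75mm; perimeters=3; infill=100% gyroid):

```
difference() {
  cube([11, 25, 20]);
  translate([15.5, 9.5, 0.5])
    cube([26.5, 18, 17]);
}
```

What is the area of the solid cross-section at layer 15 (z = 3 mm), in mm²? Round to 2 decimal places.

At z = 3 mm: the 11×25 cube contributes its full rectangle (area 275.00 mm²); the 26.5×18 cube at (15.5, 9.5) contributes its full rectangle (area 477.00 mm²); Subtracting the remaining from the first: starting from the 11×25 cube (275.00 mm²), the 26.5×18 cube at (15.5, 9.5) misses the remaining region (no effect) — area = 275.00 mm². Overall, the cross-section is a single solid region. Net area = 275.00 mm².

275.00 mm²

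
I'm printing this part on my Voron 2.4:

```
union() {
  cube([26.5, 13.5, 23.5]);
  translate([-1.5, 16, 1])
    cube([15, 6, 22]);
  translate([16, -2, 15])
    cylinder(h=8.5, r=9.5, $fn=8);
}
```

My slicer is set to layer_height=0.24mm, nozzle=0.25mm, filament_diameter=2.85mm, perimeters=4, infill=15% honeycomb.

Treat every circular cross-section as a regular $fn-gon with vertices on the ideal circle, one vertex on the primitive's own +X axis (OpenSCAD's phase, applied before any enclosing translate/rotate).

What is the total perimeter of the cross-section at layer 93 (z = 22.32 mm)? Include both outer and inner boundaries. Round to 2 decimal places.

138.07 mm

At z = 22.32 mm: the 26.5×13.5 cube contributes its full rectangle (perimeter 80.00 mm); the cube at (-1.5, 16) is present — its section is the full 15×6 rectangle (perimeter 42.00 mm); the r=9.5 cylinder at (16, -2) gives a regular 8-gon of circumradius 9.5 (constant along its height) (perimeter = 2·8·9.500·sin(180°/8) = 58.17 mm); Taking the union: the regions partially overlap (shared area 91.29 mm²), so the edge portions inside another operand are dropped and the merged outline is re-measured after clipping — boundary = 138.07 mm. Overall, the cross-section has 2 separate islands. Total boundary length (outer) = 138.07 mm.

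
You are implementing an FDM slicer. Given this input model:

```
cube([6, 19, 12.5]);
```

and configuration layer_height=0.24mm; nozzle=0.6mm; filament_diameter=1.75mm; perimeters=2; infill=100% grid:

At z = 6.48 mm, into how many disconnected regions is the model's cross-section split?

1

At z = 6.48 mm: the cube (footprint 6×19) is included at this height. The result has 1 disconnected region.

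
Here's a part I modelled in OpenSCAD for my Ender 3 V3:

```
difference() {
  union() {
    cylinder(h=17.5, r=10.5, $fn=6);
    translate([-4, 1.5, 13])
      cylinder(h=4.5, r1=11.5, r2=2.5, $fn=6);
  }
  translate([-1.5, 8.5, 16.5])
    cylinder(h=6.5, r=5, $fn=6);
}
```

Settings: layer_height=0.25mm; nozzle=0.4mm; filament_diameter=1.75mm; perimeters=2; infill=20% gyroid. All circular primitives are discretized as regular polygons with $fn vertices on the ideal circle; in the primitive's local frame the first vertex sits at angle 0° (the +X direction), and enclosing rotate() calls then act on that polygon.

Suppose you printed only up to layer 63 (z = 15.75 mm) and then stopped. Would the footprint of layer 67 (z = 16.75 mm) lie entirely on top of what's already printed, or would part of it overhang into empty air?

entirely on top

Compare the two slices. At z = 15.75: the cylinder: section is a regular 6-gon, circumradius r=10.5 (area = (6/2)·10.500²·sin(360°/6) = 286.44 mm²); the cone at (-4, 1.5): at t=0.611 of its height the radius interpolates to r₁+(r₂−r₁)t = 6.000, giving a regular 6-gon of that circumradius (area = (6/2)·6.000²·sin(360°/6) = 93.53 mm²); Merging all regions: the regions partially overlap — summed areas 379.97 mm² minus the doubly-counted overlap 91.57 mm² gives 288.40 mm² — area = 288.40 mm²; the cylinder at (-1.5, 8.5) is absent (z outside [16.5, 23]); Subtracting the remaining from the first: none of the subtracted shapes is present at this height, so the result so far is unchanged — area = 288.40 mm². At z = 16.75: the r=10.5 cylinder contributes a regular 6-gon of circumradius 10.5 (area = (6/2)·10.500²·sin(360°/6) = 286.44 mm²); the cone at (-4, 1.5) (r1=11.5→r2=2.5) has section circumradius 4.000 here — a regular 6-gon (area = (6/2)·4.000²·sin(360°/6) = 41.57 mm²); Combining (union): the cone at (-4, 1.5) lies entirely inside the r=10.5 cylinder, so the union is just the r=10.5 cylinder — area = 286.44 mm²; the r=5 cylinder at (-1.5, 8.5) gives a regular 6-gon of circumradius 5 (constant along its height) (area = (6/2)·5.000²·sin(360°/6) = 64.95 mm²); After the difference (first − rest): starting from that combined region (286.44 mm²), the r=5 cylinder at (-1.5, 8.5) partially overlaps it — only the 37.31 mm² overlap (of its 64.95 mm²) is removed, clipping the outline — area = 249.13 mm². Checking containment: the cross-section at z = 16.75 is a subset of the cross-section at z = 15.75.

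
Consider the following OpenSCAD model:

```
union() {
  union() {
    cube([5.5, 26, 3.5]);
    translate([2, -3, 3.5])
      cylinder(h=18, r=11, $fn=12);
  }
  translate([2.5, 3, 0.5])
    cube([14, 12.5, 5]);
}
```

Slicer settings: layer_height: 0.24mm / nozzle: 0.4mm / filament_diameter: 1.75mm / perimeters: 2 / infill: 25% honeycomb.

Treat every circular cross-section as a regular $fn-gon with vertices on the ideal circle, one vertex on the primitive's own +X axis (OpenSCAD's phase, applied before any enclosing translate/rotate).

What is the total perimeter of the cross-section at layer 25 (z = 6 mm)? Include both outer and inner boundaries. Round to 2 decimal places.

68.33 mm

At z = 6 mm: the cube does not reach this height (z outside [0, 3.5]); the r=11 cylinder at (2, -3) gives a regular 12-gon of circumradius 11 (constant along its height) (perimeter = 2·12·11.000·sin(180°/12) = 68.33 mm); Merging all regions: only the r=11 cylinder at (2, -3) is present, so the union is just that shape — boundary = 68.33 mm; the cube at (2.5, 3) is absent (z outside [0.5, 5.5]); Taking the union: only that combined region is present, so the union is just that shape — boundary = 68.33 mm. Overall, the cross-section is a single solid region. Total boundary length (outer) = 68.33 mm.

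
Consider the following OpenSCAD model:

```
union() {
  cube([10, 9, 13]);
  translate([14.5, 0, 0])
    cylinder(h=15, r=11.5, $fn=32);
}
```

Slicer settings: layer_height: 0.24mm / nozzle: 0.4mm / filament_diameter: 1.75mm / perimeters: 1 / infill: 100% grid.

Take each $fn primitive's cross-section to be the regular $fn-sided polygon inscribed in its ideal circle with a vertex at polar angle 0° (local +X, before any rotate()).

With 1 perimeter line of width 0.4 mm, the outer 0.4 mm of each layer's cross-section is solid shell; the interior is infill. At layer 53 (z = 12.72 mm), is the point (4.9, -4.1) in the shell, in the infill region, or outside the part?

At z = 12.72 mm: the 10×9 cube contributes its full rectangle; the r=11.5 cylinder at (14.5, 0) gives a regular 32-gon of circumradius 11.5 (constant along its height); Merging all regions: the regions partially overlap (shared area 50.77 mm²), so overlapping operands fuse into one piece — 1 connected region. Overall, the cross-section is a single solid region. The nearest boundary edge runs (4.94, -6.39)→(3.88, -4.40); distance from the point to it = 1.05 mm. The point is inside the cross-section and 1.05 mm from the nearest boundary — more than the 0.4 mm shell width (1 × 0.4), so it's in the infill interior.

infill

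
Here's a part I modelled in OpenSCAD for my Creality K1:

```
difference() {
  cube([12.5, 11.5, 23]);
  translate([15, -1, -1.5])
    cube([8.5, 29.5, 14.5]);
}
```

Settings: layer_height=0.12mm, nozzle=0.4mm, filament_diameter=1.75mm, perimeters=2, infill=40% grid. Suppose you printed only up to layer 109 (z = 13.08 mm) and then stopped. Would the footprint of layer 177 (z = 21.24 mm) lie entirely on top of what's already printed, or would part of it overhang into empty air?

entirely on top

Compare the two slices. At z = 13.08: the cube (footprint 12.5×11.5) is included at this height (area 143.75 mm²); the cube at (15, -1) is not intersected at this z (z outside [-1.5, 13]); Subtracting the remaining from the first: none of the subtracted shapes is present at this height, so the 12.5×11.5 cube is unchanged — area = 143.75 mm². At z = 21.24: the cube (footprint 12.5×11.5) is included at this height (area 143.75 mm²); the cube at (15, -1) does not reach this height (z outside [-1.5, 13]); Taking the first minus the rest: none of the subtracted shapes is present at this height, so the 12.5×11.5 cube is unchanged — area = 143.75 mm². Checking containment: the cross-section at z = 21.24 is a subset of the cross-section at z = 13.08.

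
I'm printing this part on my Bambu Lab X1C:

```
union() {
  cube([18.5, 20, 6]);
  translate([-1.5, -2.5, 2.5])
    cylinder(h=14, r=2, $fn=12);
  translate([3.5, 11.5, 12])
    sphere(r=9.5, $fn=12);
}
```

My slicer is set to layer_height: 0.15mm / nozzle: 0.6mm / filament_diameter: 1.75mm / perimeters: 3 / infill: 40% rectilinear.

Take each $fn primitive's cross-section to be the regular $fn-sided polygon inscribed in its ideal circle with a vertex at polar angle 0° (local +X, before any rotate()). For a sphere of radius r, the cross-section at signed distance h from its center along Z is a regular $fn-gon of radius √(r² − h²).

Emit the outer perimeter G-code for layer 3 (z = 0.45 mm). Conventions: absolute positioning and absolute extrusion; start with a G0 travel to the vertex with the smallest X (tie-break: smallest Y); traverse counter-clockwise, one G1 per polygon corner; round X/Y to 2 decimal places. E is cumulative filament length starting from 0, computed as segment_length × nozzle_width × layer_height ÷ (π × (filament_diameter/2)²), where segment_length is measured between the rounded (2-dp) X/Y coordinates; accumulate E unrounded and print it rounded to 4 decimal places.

G0 X0.00 Y0.00 Z0.45
G1 X18.50 Y0.00 E0.6922
G1 X18.50 Y20.00 E1.4406
G1 X0.00 Y20.00 E2.1328
G1 X0.00 Y0.00 E2.8812

At z = 0.45 mm: the 18.5×20 cube contributes its full rectangle; the cylinder at (-1.5, -2.5) is absent (z outside [2.5, 16.5]); the sphere at (3.5, 11.5) is absent (|z−center|=11.550 > r=9.5); Merging all regions: only the 18.5×20 cube is present, so the union is just that shape — 1 connected region. The outline is a single polygon with 4 vertices. Extrusion per mm of travel: 0.6 × 0.15 / (π × 0.875²) = 0.037418. Accumulating E over each segment gives final E = 2.8812.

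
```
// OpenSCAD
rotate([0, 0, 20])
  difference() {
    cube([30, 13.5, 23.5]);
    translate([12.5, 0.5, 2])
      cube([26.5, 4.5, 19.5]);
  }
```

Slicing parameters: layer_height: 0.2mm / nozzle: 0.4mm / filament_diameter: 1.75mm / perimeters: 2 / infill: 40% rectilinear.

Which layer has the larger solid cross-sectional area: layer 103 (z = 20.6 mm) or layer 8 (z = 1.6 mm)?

Layer 103 (z = 20.6): the 30×13.5 cube contributes its full rectangle (area 405.00 mm²); the cube at (12.5, 0.5) is present — its section is the full 26.5×4.5 rectangle (area 119.25 mm²); Taking the first minus the rest: starting from the 30×13.5 cube (405.00 mm²), the 26.5×4.5 cube at (12.5, 0.5) partially overlaps it — only the 78.75 mm² overlap (of its 119.25 mm²) is removed, clipping the outline — area = 326.25 mm²; (whole slice rotated 20° about Z — lengths, areas and connectivity unchanged). So its area = 326.25 mm². Layer 8 (z = 1.6): the 30×13.5 cube contributes its full rectangle (area 405.00 mm²); the cube at (12.5, 0.5) does not reach this height (z outside [2, 21.5]); Subtracting the remaining from the first: none of the subtracted shapes is present at this height, so the 30×13.5 cube is unchanged — area = 405.00 mm²; (rotated 20° about Z; rotation is an isometry so areas/perimeters/island counts are preserved). So its area = 405.00 mm². Layer 8 is larger (405.00 vs 326.25 mm²).

layer 8 (z = 1.6 mm)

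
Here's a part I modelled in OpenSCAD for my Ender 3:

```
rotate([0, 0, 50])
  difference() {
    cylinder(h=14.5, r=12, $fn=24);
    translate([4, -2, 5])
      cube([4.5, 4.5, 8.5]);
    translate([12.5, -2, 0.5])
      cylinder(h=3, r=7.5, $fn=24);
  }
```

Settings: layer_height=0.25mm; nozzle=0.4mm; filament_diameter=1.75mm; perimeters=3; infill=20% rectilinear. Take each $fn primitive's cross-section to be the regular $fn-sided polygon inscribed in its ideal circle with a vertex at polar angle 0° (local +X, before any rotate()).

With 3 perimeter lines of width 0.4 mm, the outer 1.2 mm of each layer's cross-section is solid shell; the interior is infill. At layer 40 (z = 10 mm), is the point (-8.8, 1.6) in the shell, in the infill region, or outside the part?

At z = 10 mm: the cylinder: section is a regular 24-gon, circumradius r=12; the 4.5×4.5 cube at (4, -2) contributes its full rectangle; the cylinder at (12.5, -2) does not reach this height (z outside [0.5, 3.5]); Taking the first minus the rest: starting from the r=12 cylinder, the 4.5×4.5 cube at (4, -2) lies wholly inside it (removes its full 20.25 mm² and its 18.00 mm outline becomes a hole wall) — 1 connected region with 1 hole; (whole slice rotated 50° about Z — lengths, areas and connectivity unchanged). Overall, the cross-section is one region with 1 hole. Undo the 50° rotation: the query point maps to (-4.431, 7.770) in the un-rotated model frame. The nearest boundary edge runs (-6.00, 10.39)→(-3.11, 11.59); distance from the point to it = 3.02 mm. The point is inside the cross-section and 3.02 mm from the nearest boundary — more than the 1.2 mm shell width (3 × 0.4), so it's in the infill interior.

infill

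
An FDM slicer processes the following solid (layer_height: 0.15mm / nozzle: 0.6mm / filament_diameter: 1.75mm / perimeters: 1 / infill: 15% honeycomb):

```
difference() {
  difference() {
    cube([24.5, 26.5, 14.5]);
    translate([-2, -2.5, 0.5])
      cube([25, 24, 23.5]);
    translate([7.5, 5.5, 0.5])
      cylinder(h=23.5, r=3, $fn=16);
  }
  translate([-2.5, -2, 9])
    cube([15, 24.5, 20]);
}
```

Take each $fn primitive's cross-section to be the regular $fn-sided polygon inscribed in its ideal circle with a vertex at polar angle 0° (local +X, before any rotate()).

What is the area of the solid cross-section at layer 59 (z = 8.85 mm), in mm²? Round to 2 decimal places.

At z = 8.85 mm: the 24.5×26.5 cube contributes its full rectangle (area 649.25 mm²); the cube at (-2, -2.5) is present — its section is the full 25×24 rectangle (area 600.00 mm²); the r=3 cylinder at (7.5, 5.5) gives a regular 16-gon of circumradius 3 (constant along its height) (area = (16/2)·3.000²·sin(360°/16) = 27.55 mm²); Subtracting the remaining from the first: starting from the 24.5×26.5 cube (649.25 mm²), the 25×24 cube at (-2, -2.5) partially overlaps it — only the 494.50 mm² overlap (of its 600.00 mm²) is removed, clipping the outline; the r=3 cylinder at (7.5, 5.5) misses the remaining region (no effect) — area = 154.75 mm²; the cube at (-2.5, -2) is absent (z outside [9, 29]); After the difference (first − rest): none of the subtracted shapes is present at this height, so the result so far is unchanged — area = 154.75 mm². Overall, the cross-section is a single solid region. Net area = 154.75 mm².

154.75 mm²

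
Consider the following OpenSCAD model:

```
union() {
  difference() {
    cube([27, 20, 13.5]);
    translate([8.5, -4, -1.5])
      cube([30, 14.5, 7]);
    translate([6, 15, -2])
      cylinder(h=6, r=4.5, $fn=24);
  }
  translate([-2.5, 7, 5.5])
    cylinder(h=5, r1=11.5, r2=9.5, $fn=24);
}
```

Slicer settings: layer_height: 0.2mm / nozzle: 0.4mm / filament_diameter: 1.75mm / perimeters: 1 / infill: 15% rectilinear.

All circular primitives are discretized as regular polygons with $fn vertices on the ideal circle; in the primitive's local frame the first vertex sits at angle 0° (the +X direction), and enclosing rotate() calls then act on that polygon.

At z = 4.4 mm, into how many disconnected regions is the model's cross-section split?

1

At z = 4.4 mm: the 27×20 cube contributes its full rectangle; the cube at (8.5, -4) (footprint 30×14.5) is included at this height; the cylinder at (6, 15) is absent (z outside [-2, 4]); Taking the first minus the rest: starting from the 27×20 cube, the 30×14.5 cube at (8.5, -4) partially overlaps it — only the 194.25 mm² overlap (of its 435.00 mm²) is removed, clipping the outline — 1 connected region; the cone at (-2.5, 7) does not reach this height (z outside [5.5, 10.5]); Combining (union): only that combined region is present, so the union is just that shape — 1 connected region. The result has 1 disconnected region.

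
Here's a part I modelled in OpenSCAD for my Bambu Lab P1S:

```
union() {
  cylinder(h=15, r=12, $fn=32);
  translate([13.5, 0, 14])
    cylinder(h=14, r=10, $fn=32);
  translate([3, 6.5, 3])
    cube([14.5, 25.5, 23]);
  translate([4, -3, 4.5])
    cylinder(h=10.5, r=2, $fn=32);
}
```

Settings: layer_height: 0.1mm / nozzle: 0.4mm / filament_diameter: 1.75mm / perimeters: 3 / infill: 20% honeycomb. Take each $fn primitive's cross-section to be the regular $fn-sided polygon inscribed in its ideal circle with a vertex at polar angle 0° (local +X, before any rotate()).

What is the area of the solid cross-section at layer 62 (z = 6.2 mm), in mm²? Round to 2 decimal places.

796.61 mm²

At z = 6.2 mm: the r=12 cylinder contributes a regular 32-gon of circumradius 12 (area = (32/2)·12.000²·sin(360°/32) = 449.49 mm²); the cylinder at (13.5, 0) is absent (z outside [14, 28]); the cube at (3, 6.5) (footprint 14.5×25.5) is included at this height (area 369.75 mm²); the r=2 cylinder at (4, -3) contributes a regular 32-gon of circumradius 2 (area = (32/2)·2.000²·sin(360°/32) = 12.49 mm²); Combining (union): the regions partially overlap — summed areas 831.72 mm² minus the doubly-counted overlap 35.12 mm² gives 796.61 mm² — area = 796.61 mm². Overall, the cross-section is a single solid region. Net area = 796.61 mm².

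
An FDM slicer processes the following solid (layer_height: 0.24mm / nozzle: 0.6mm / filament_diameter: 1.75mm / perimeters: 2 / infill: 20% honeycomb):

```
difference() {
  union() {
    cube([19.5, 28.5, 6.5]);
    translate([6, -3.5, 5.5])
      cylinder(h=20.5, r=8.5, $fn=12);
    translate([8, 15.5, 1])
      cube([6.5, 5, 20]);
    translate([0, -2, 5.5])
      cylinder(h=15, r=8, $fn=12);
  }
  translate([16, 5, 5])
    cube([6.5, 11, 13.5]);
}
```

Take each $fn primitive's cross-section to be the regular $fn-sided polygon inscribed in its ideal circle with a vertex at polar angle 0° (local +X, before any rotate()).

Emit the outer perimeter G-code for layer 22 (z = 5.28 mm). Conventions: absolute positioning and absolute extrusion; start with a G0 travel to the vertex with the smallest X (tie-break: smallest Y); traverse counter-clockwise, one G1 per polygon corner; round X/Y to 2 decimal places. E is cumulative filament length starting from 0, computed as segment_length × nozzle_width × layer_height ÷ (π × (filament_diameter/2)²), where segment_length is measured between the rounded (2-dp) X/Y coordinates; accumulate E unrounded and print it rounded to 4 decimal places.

G0 X0.00 Y0.00 Z5.28
G1 X19.50 Y0.00 E1.1674
G1 X19.50 Y5.00 E1.4668
G1 X16.00 Y5.00 E1.6763
G1 X16.00 Y16.00 E2.3349
G1 X19.50 Y16.00 E2.5444
G1 X19.50 Y28.50 E3.2928
G1 X0.00 Y28.50 E4.4602
G1 X0.00 Y0.00 E6.1664

At z = 5.28 mm: the 19.5×28.5 cube contributes its full rectangle; the cylinder at (6, -3.5) is absent (z outside [5.5, 26]); the cube at (8, 15.5) is present — its section is the full 6.5×5 rectangle; the cylinder at (0, -2) is not intersected at this z (z outside [5.5, 20.5]); Merging all regions: the 6.5×5 cube at (8, 15.5) lies entirely inside the 19.5×28.5 cube, so the union is just the 19.5×28.5 cube — 1 connected region; the cube at (16, 5) is present — its section is the full 6.5×11 rectangle; Subtracting the remaining from the first: starting from that combined region, the 6.5×11 cube at (16, 5) partially overlaps it — only the 38.50 mm² overlap (of its 71.50 mm²) is removed, clipping the outline — 1 connected region. The outline is a single polygon with 8 vertices. Extrusion per mm of travel: 0.6 × 0.24 / (π × 0.875²) = 0.059868. Accumulating E over each segment gives final E = 6.1664.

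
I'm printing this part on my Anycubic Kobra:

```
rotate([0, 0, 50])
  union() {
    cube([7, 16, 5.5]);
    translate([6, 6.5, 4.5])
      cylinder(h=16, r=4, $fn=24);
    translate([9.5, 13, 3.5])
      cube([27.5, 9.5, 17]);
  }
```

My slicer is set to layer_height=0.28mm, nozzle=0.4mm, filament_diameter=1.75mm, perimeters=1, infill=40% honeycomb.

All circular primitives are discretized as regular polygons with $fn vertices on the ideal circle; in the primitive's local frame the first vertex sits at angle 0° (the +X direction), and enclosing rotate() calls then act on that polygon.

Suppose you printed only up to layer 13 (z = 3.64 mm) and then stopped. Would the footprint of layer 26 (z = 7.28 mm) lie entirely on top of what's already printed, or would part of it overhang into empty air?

part overhangs

Compare the two slices. At z = 3.64: the 7×16 cube contributes its full rectangle (area 112.00 mm²); the cylinder at (6, 6.5) does not reach this height (z outside [4.5, 20.5]); the 27.5×9.5 cube at (9.5, 13) contributes its full rectangle (area 261.25 mm²); Combining (union): the 2 present regions are separate (no shared area or edge), so areas and boundary lengths simply add and each stays a separate island — area = 373.25 mm²; (whole slice rotated 50° about Z — lengths, areas and connectivity unchanged). At z = 7.28: the cube does not reach this height (z outside [0, 5.5]); the r=4 cylinder at (6, 6.5) gives a regular 24-gon of circumradius 4 (constant along its height) (area = (24/2)·4.000²·sin(360°/24) = 49.69 mm²); the 27.5×9.5 cube at (9.5, 13) contributes its full rectangle (area 261.25 mm²); Combining (union): the 2 present regions are separate (no shared area or edge), so areas and boundary lengths simply add and each stays a separate island — area = 310.94 mm²; (whole slice rotated 50° about Z — lengths, areas and connectivity unchanged). Checking containment: at z = 7.28 the cross-section extends beyond the z = 3.64 cross-section by about 16.98 mm².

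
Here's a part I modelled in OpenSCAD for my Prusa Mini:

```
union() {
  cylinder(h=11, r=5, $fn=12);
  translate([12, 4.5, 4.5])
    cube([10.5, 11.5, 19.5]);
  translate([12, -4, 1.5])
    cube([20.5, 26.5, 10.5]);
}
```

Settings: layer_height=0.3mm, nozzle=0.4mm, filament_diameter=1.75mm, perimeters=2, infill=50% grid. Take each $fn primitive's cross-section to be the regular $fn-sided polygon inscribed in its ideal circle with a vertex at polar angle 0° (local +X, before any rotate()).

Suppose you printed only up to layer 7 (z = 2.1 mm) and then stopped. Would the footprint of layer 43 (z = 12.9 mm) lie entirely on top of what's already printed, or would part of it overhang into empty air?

Compare the two slices. At z = 2.1: the r=5 cylinder contributes a regular 12-gon of circumradius 5 (area = (12/2)·5.000²·sin(360°/12) = 75.00 mm²); the cube at (12, 4.5) is not intersected at this z (z outside [4.5, 24]); the cube at (12, -4) (footprint 20.5×26.5) is included at this height (area 543.25 mm²); Taking the union: the 2 present regions are separate (no shared area or edge), so areas and boundary lengths simply add and each stays a separate island — area = 618.25 mm². At z = 12.9: the cylinder does not reach this height (z outside [0, 11]); the 10.5×11.5 cube at (12, 4.5) contributes its full rectangle (area 120.75 mm²); the cube at (12, -4) does not reach this height (z outside [1.5, 12]); Combining (union): only the 10.5×11.5 cube at (12, 4.5) is present, so the union is just that shape — area = 120.75 mm². Checking containment: the cross-section at z = 12.9 is a subset of the cross-section at z = 2.1.

entirely on top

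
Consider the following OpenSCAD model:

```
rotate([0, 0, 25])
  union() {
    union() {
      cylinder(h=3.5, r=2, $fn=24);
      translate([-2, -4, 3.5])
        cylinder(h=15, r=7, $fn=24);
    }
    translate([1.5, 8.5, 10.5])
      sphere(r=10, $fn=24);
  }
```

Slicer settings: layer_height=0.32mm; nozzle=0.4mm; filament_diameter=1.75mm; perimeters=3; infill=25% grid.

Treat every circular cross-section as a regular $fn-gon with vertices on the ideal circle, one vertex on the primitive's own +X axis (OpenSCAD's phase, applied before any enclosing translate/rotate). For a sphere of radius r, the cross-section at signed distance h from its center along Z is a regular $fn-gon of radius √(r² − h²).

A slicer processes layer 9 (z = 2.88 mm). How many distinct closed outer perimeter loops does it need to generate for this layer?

2

At z = 2.88 mm: the r=2 cylinder gives a regular 24-gon of circumradius 2 (constant along its height); the cylinder at (-2, -4) is not intersected at this z (z outside [3.5, 18.5]); Merging all regions: only the r=2 cylinder is present, so the union is just that shape — 1 connected region; the r=10 sphere at (1.5, 8.5) contributes a regular 24-gon of circumradius √(10²−7.62²) = 6.476; Merging all regions: the 2 present regions are separate (no shared area or edge), so areas and boundary lengths simply add and each stays a separate island — 2 connected regions; (whole slice rotated 25° about Z — lengths, areas and connectivity unchanged). The result has 2 disconnected regions.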